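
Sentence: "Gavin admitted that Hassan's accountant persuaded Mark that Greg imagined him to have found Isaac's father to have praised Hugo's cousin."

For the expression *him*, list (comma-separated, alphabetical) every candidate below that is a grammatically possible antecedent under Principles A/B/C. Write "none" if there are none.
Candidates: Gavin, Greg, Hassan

*him* is a pronoun; Principle B requires it to be free in its binding domain — the clause headed by 'imagined'.
— Gavin: subject of the matrix clause; c-commands the pronoun but lies outside its binding domain — allowed.
— Greg: subject of the clause headed by 'imagined'; c-commands the pronoun within its binding domain — blocked (Principle B).
— Hassan: possessor inside the subject DP of the clause headed by 'persuaded'; does not c-command the pronoun — Principle B does not apply; allowed.

Gavin, Hassan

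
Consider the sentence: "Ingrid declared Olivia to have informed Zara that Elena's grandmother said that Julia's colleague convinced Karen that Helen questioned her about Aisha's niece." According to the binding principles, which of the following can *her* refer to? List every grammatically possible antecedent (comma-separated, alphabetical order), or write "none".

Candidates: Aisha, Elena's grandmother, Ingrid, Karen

Elena's grandmother, Ingrid, Karen

*her* is a pronoun; Principle B requires it to be free in its binding domain — the clause headed by 'questioned'.
— Aisha: possessor inside the second object DP of the clause headed by 'questioned'; is c-commanded by the pronoun; coreference would bind this R-expression — blocked (Principle C).
— Elena's grandmother: subject of the clause headed by 'said'; c-commands the pronoun but lies outside its binding domain — allowed.
— Ingrid: subject of the matrix clause; c-commands the pronoun but lies outside its binding domain — allowed.
— Karen: object of the clause headed by 'convinced'; c-commands the pronoun but lies outside its binding domain — allowed.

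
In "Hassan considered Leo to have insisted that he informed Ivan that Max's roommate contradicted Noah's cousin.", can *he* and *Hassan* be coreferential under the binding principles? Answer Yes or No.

*Hassan* is an R-expression; Principle C requires it to be free (not bound by any c-commanding expression).
— he: subject of the clause headed by 'informed'; the pronoun does not c-command the R-expression — coreference allowed.

Yes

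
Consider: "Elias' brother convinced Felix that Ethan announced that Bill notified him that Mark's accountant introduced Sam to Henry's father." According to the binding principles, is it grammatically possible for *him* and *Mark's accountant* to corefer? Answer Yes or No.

*him* is a pronoun; Principle B requires it to be free in its binding domain — the clause headed by 'notified'.
— Mark's accountant: subject of the clause headed by 'introduced'; is c-commanded by the pronoun; coreference would bind this R-expression — blocked (Principle C).

No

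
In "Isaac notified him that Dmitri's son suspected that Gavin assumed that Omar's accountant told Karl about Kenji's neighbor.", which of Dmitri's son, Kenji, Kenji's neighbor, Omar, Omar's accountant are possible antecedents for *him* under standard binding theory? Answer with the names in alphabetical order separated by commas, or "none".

none

*him* is a pronoun; Principle B requires it to be free in its binding domain — the matrix clause.
— Dmitri's son: subject of the clause headed by 'suspected'; is c-commanded by the pronoun; coreference would bind this R-expression — blocked (Principle C).
— Kenji: possessor inside the second object DP of the clause headed by 'told'; is c-commanded by the pronoun; coreference would bind this R-expression — blocked (Principle C).
— Kenji's neighbor: second object of the clause headed by 'told'; is c-commanded by the pronoun; coreference would bind this R-expression — blocked (Principle C).
— Omar: possessor inside the subject DP of the clause headed by 'told'; is c-commanded by the pronoun; coreference would bind this R-expression — blocked (Principle C).
— Omar's accountant: subject of the clause headed by 'told'; is c-commanded by the pronoun; coreference would bind this R-expression — blocked (Principle C).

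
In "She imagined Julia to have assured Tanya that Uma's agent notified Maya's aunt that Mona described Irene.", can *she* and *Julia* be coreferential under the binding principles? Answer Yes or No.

*Julia* is an R-expression; Principle C requires it to be free (not bound by any c-commanding expression).
— she: subject of the matrix clause; the pronoun c-commands the R-expression — coreference blocked (Principle C).

No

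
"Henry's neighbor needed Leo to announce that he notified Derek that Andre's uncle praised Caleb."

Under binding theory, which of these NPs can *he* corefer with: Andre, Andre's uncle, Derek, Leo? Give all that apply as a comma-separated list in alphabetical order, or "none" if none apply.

Leo

*he* is a pronoun; Principle B requires it to be free in its binding domain — the clause headed by 'notified'.
— Andre: possessor inside the subject DP of the clause headed by 'praised'; is c-commanded by the pronoun; coreference would bind this R-expression — blocked (Principle C).
— Andre's uncle: subject of the clause headed by 'praised'; is c-commanded by the pronoun; coreference would bind this R-expression — blocked (Principle C).
— Derek: object of the clause headed by 'notified'; is c-commanded by the pronoun; coreference would bind this R-expression — blocked (Principle C).
— Leo: subject of the clause headed by 'announce'; c-commands the pronoun but lies outside its binding domain — allowed.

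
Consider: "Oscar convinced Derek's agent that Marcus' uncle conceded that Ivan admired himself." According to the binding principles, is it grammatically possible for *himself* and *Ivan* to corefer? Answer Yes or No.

*himself* is a reflexive; Principle A requires it to be bound within its binding domain — the clause headed by 'admired'.
— Ivan: subject of the clause headed by 'admired'; c-commands the reflexive within its binding domain — allowed (Principle A).

Yes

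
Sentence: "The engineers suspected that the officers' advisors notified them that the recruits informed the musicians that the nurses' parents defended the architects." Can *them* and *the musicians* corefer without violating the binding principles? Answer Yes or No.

No

*the musicians* is an R-expression; Principle C requires it to be free (not bound by any c-commanding expression).
— them: object of the clause headed by 'notified'; the pronoun c-commands the R-expression — coreference blocked (Principle C).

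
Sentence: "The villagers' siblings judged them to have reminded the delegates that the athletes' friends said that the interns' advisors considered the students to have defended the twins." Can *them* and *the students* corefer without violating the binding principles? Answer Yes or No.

*the students* is an R-expression; Principle C requires it to be free (not bound by any c-commanding expression).
— them: subject of the clause headed by 'reminded'; the pronoun c-commands the R-expression — coreference blocked (Principle C).

No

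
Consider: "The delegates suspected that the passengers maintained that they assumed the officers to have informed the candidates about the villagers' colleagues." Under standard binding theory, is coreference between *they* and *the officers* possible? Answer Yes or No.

No

*the officers* is an R-expression; Principle C requires it to be free (not bound by any c-commanding expression).
— they: subject of the clause headed by 'assumed'; the pronoun c-commands the R-expression — coreference blocked (Principle C).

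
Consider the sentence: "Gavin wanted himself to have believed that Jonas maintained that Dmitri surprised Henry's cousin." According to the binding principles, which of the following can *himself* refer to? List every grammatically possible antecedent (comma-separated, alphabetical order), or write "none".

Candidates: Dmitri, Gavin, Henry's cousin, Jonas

*himself* is a reflexive; Principle A requires it to be bound within its binding domain — the matrix clause.
— Dmitri: subject of the clause headed by 'surprised'; does not c-command the reflexive — cannot bind it (Principle A).
— Gavin: subject of the matrix clause; c-commands the reflexive within its binding domain — allowed (Principle A).
— Henry's cousin: object of the clause headed by 'surprised'; does not c-command the reflexive — cannot bind it (Principle A).
— Jonas: subject of the clause headed by 'maintained'; does not c-command the reflexive — cannot bind it (Principle A).

Gavin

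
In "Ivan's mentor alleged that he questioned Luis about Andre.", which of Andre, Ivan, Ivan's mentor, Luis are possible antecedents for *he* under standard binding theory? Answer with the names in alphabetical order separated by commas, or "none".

Ivan, Ivan's mentor

*he* is a pronoun; Principle B requires it to be free in its binding domain — the clause headed by 'questioned'.
— Andre: second object of the clause headed by 'questioned'; is c-commanded by the pronoun; coreference would bind this R-expression — blocked (Principle C).
— Ivan: possessor inside the subject DP of the matrix clause; does not c-command the pronoun — Principle B does not apply; allowed.
— Ivan's mentor: subject of the matrix clause; c-commands the pronoun but lies outside its binding domain — allowed.
— Luis: object of the clause headed by 'questioned'; is c-commanded by the pronoun; coreference would bind this R-expression — blocked (Principle C).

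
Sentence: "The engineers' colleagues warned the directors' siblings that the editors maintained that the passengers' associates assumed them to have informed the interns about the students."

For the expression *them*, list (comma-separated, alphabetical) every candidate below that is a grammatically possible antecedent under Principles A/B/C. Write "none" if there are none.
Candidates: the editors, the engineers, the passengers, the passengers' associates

*them* is a pronoun; Principle B requires it to be free in its binding domain — the clause headed by 'assumed'.
— the editors: subject of the clause headed by 'maintained'; c-commands the pronoun but lies outside its binding domain — allowed.
— the engineers: possessor inside the subject DP of the matrix clause; does not c-command the pronoun — Principle B does not apply; allowed.
— the passengers: possessor inside the subject DP of the clause headed by 'assumed'; does not c-command the pronoun — Principle B does not apply; allowed.
— the passengers' associates: subject of the clause headed by 'assumed'; c-commands the pronoun within its binding domain — blocked (Principle B).

the editors, the engineers, the passengers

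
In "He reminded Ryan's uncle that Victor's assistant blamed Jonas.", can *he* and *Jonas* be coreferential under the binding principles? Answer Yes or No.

*Jonas* is an R-expression; Principle C requires it to be free (not bound by any c-commanding expression).
— he: subject of the matrix clause; the pronoun c-commands the R-expression — coreference blocked (Principle C).

No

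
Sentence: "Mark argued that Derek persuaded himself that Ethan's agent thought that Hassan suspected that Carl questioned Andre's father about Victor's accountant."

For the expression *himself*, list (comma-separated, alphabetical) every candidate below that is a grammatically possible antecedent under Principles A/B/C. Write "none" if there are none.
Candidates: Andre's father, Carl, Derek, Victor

Derek

*himself* is a reflexive; Principle A requires it to be bound within its binding domain — the clause headed by 'persuaded'.
— Andre's father: object of the clause headed by 'questioned'; does not c-command the reflexive — cannot bind it (Principle A).
— Carl: subject of the clause headed by 'questioned'; does not c-command the reflexive — cannot bind it (Principle A).
— Derek: subject of the clause headed by 'persuaded'; c-commands the reflexive within its binding domain — allowed (Principle A).
— Victor: possessor inside the second object DP of the clause headed by 'questioned'; does not c-command the reflexive — cannot bind it (Principle A).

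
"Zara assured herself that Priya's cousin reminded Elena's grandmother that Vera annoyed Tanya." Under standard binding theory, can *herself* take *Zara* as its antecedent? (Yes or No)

Yes

*herself* is a reflexive; Principle A requires it to be bound within its binding domain — the matrix clause.
— Zara: subject of the matrix clause; c-commands the reflexive within its binding domain — allowed (Principle A).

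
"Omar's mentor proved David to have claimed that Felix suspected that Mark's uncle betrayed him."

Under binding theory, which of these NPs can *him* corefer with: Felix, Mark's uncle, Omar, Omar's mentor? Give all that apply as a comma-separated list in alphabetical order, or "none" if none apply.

*him* is a pronoun; Principle B requires it to be free in its binding domain — the clause headed by 'betrayed'.
— Felix: subject of the clause headed by 'suspected'; c-commands the pronoun but lies outside its binding domain — allowed.
— Mark's uncle: subject of the clause headed by 'betrayed'; c-commands the pronoun within its binding domain — blocked (Principle B).
— Omar: possessor inside the subject DP of the matrix clause; does not c-command the pronoun — Principle B does not apply; allowed.
— Omar's mentor: subject of the matrix clause; c-commands the pronoun but lies outside its binding domain — allowed.

Felix, Omar, Omar's mentor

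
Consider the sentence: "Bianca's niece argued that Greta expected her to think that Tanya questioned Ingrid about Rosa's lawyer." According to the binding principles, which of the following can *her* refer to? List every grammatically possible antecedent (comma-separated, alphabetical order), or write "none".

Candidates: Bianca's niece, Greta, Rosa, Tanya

Bianca's niece

*her* is a pronoun; Principle B requires it to be free in its binding domain — the clause headed by 'expected'.
— Bianca's niece: subject of the matrix clause; c-commands the pronoun but lies outside its binding domain — allowed.
— Greta: subject of the clause headed by 'expected'; c-commands the pronoun within its binding domain — blocked (Principle B).
— Rosa: possessor inside the second object DP of the clause headed by 'questioned'; is c-commanded by the pronoun; coreference would bind this R-expression — blocked (Principle C).
— Tanya: subject of the clause headed by 'questioned'; is c-commanded by the pronoun; coreference would bind this R-expression — blocked (Principle C).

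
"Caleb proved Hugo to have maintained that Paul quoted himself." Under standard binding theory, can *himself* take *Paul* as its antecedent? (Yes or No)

Yes

*himself* is a reflexive; Principle A requires it to be bound within its binding domain — the clause headed by 'quoted'.
— Paul: subject of the clause headed by 'quoted'; c-commands the reflexive within its binding domain — allowed (Principle A).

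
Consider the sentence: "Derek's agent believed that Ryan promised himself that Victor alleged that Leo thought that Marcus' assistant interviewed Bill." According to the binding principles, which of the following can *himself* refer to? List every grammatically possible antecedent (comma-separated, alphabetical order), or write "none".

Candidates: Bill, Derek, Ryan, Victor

Ryan

*himself* is a reflexive; Principle A requires it to be bound within its binding domain — the clause headed by 'promised'.
— Bill: object of the clause headed by 'interviewed'; does not c-command the reflexive — cannot bind it (Principle A).
— Derek: possessor inside the subject DP of the matrix clause; does not c-command the reflexive — cannot bind it (Principle A).
— Ryan: subject of the clause headed by 'promised'; c-commands the reflexive within its binding domain — allowed (Principle A).
— Victor: subject of the clause headed by 'alleged'; does not c-command the reflexive — cannot bind it (Principle A).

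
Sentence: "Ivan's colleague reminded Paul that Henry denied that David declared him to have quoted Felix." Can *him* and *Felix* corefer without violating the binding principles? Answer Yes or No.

*Felix* is an R-expression; Principle C requires it to be free (not bound by any c-commanding expression).
— him: subject of the clause headed by 'quoted'; the pronoun c-commands the R-expression — coreference blocked (Principle C).

No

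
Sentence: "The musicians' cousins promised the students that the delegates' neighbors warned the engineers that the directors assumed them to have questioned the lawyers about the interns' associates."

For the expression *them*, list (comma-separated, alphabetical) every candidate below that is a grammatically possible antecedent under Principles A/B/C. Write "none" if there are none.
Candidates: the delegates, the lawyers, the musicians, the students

*them* is a pronoun; Principle B requires it to be free in its binding domain — the clause headed by 'assumed'.
— the delegates: possessor inside the subject DP of the clause headed by 'warned'; does not c-command the pronoun — Principle B does not apply; allowed.
— the lawyers: object of the clause headed by 'questioned'; is c-commanded by the pronoun; coreference would bind this R-expression — blocked (Principle C).
— the musicians: possessor inside the subject DP of the matrix clause; does not c-command the pronoun — Principle B does not apply; allowed.
— the students: object of the matrix clause; c-commands the pronoun but lies outside its binding domain — allowed.

the delegates, the musicians, the students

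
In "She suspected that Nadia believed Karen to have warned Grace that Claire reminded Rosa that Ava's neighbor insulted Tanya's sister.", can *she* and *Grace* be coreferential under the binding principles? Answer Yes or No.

*Grace* is an R-expression; Principle C requires it to be free (not bound by any c-commanding expression).
— she: subject of the matrix clause; the pronoun c-commands the R-expression — coreference blocked (Principle C).

No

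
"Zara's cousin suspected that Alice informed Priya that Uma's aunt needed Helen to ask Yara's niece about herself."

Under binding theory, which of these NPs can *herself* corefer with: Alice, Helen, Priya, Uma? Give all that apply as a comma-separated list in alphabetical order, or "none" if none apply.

*herself* is a reflexive; Principle A requires it to be bound within its binding domain — the clause headed by 'ask'.
— Alice: subject of the clause headed by 'informed'; c-commands the reflexive but lies outside its binding domain — cannot bind it (Principle A).
— Helen: subject of the clause headed by 'ask'; c-commands the reflexive within its binding domain — allowed (Principle A).
— Priya: object of the clause headed by 'informed'; c-commands the reflexive but lies outside its binding domain — cannot bind it (Principle A).
— Uma: possessor inside the subject DP of the clause headed by 'needed'; does not c-command the reflexive — cannot bind it (Principle A).

Helen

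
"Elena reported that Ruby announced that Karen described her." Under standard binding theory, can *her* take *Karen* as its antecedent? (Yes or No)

*her* is a pronoun; Principle B requires it to be free in its binding domain — the clause headed by 'described'.
— Karen: subject of the clause headed by 'described'; c-commands the pronoun within its binding domain — blocked (Principle B).

No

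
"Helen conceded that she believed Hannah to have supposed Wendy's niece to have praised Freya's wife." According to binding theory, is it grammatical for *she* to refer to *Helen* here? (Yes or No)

*Helen* is an R-expression; Principle C requires it to be free (not bound by any c-commanding expression).
— she: subject of the clause headed by 'believed'; the pronoun does not c-command the R-expression — coreference allowed.

Yes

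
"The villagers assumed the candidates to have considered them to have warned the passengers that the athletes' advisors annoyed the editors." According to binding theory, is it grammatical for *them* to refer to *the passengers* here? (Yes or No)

*the passengers* is an R-expression; Principle C requires it to be free (not bound by any c-commanding expression).
— them: subject of the clause headed by 'warned'; the pronoun c-commands the R-expression — coreference blocked (Principle C).

No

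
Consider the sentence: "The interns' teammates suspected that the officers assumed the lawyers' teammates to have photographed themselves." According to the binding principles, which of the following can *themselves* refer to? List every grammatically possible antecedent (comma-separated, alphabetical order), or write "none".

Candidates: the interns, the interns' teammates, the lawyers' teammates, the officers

*themselves* is a reflexive; Principle A requires it to be bound within its binding domain — the clause headed by 'photographed'.
— the interns: possessor inside the subject DP of the matrix clause; does not c-command the reflexive — cannot bind it (Principle A).
— the interns' teammates: subject of the matrix clause; c-commands the reflexive but lies outside its binding domain — cannot bind it (Principle A).
— the lawyers' teammates: subject of the clause headed by 'photographed'; c-commands the reflexive within its binding domain — allowed (Principle A).
— the officers: subject of the clause headed by 'assumed'; c-commands the reflexive but lies outside its binding domain — cannot bind it (Principle A).

the lawyers' teammates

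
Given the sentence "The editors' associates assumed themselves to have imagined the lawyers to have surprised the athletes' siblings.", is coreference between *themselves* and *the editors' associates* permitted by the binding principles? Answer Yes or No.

Yes

*themselves* is a reflexive; Principle A requires it to be bound within its binding domain — the matrix clause.
— the editors' associates: subject of the matrix clause; c-commands the reflexive within its binding domain — allowed (Principle A).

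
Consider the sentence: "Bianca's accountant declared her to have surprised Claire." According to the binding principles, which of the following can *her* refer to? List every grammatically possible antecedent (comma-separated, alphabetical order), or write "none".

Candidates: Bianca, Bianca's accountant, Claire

Bianca

*her* is a pronoun; Principle B requires it to be free in its binding domain — the matrix clause.
— Bianca: possessor inside the subject DP of the matrix clause; does not c-command the pronoun — Principle B does not apply; allowed.
— Bianca's accountant: subject of the matrix clause; c-commands the pronoun within its binding domain — blocked (Principle B).
— Claire: object of the clause headed by 'surprised'; is c-commanded by the pronoun; coreference would bind this R-expression — blocked (Principle C).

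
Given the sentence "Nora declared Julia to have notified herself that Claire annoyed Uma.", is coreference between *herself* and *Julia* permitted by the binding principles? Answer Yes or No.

Yes

*herself* is a reflexive; Principle A requires it to be bound within its binding domain — the clause headed by 'notified'.
— Julia: subject of the clause headed by 'notified'; c-commands the reflexive within its binding domain — allowed (Principle A).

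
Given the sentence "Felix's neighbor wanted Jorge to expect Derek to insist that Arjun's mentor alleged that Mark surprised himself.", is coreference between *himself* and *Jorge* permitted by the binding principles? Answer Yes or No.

*himself* is a reflexive; Principle A requires it to be bound within its binding domain — the clause headed by 'surprised'.
— Jorge: subject of the clause headed by 'expect'; c-commands the reflexive but lies outside its binding domain — cannot bind it (Principle A).

No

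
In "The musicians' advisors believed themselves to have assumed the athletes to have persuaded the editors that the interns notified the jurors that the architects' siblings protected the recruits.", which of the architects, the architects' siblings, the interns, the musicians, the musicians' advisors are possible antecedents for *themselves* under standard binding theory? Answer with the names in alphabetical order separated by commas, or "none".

*themselves* is a reflexive; Principle A requires it to be bound within its binding domain — the matrix clause.
— the architects: possessor inside the subject DP of the clause headed by 'protected'; does not c-command the reflexive — cannot bind it (Principle A).
— the architects' siblings: subject of the clause headed by 'protected'; does not c-command the reflexive — cannot bind it (Principle A).
— the interns: subject of the clause headed by 'notified'; does not c-command the reflexive — cannot bind it (Principle A).
— the musicians: possessor inside the subject DP of the matrix clause; does not c-command the reflexive — cannot bind it (Principle A).
— the musicians' advisors: subject of the matrix clause; c-commands the reflexive within its binding domain — allowed (Principle A).

the musicians' advisors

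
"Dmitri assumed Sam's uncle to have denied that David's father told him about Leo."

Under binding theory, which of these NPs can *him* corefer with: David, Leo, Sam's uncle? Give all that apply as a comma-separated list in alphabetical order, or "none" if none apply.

*him* is a pronoun; Principle B requires it to be free in its binding domain — the clause headed by 'told'.
— David: possessor inside the subject DP of the clause headed by 'told'; does not c-command the pronoun — Principle B does not apply; allowed.
— Leo: second object of the clause headed by 'told'; is c-commanded by the pronoun; coreference would bind this R-expression — blocked (Principle C).
— Sam's uncle: subject of the clause headed by 'denied'; c-commands the pronoun but lies outside its binding domain — allowed.

David, Sam's uncle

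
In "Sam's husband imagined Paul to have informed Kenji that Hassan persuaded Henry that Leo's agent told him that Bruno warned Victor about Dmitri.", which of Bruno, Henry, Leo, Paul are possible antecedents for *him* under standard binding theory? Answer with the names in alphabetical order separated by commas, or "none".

Henry, Leo, Paul

*him* is a pronoun; Principle B requires it to be free in its binding domain — the clause headed by 'told'.
— Bruno: subject of the clause headed by 'warned'; is c-commanded by the pronoun; coreference would bind this R-expression — blocked (Principle C).
— Henry: object of the clause headed by 'persuaded'; c-commands the pronoun but lies outside its binding domain — allowed.
— Leo: possessor inside the subject DP of the clause headed by 'told'; does not c-command the pronoun — Principle B does not apply; allowed.
— Paul: subject of the clause headed by 'informed'; c-commands the pronoun but lies outside its binding domain — allowed.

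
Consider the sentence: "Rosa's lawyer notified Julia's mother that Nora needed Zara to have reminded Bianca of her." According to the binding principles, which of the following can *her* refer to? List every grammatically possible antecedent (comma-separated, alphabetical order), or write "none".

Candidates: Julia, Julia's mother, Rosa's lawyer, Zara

*her* is a pronoun; Principle B requires it to be free in its binding domain — the clause headed by 'reminded'.
— Julia: possessor inside the object DP of the matrix clause; does not c-command the pronoun — Principle B does not apply; allowed.
— Julia's mother: object of the matrix clause; c-commands the pronoun but lies outside its binding domain — allowed.
— Rosa's lawyer: subject of the matrix clause; c-commands the pronoun but lies outside its binding domain — allowed.
— Zara: subject of the clause headed by 'reminded'; c-commands the pronoun within its binding domain — blocked (Principle B).

Julia, Julia's mother, Rosa's lawyer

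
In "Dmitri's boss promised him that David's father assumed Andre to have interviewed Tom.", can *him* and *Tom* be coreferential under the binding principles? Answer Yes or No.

No

*Tom* is an R-expression; Principle C requires it to be free (not bound by any c-commanding expression).
— him: object of the matrix clause; the pronoun c-commands the R-expression — coreference blocked (Principle C).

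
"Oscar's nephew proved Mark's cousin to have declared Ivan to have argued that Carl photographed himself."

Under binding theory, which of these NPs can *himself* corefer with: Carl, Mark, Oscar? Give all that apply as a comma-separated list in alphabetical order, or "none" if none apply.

Carl

*himself* is a reflexive; Principle A requires it to be bound within its binding domain — the clause headed by 'photographed'.
— Carl: subject of the clause headed by 'photographed'; c-commands the reflexive within its binding domain — allowed (Principle A).
— Mark: possessor inside the subject DP of the clause headed by 'declared'; does not c-command the reflexive — cannot bind it (Principle A).
— Oscar: possessor inside the subject DP of the matrix clause; does not c-command the reflexive — cannot bind it (Principle A).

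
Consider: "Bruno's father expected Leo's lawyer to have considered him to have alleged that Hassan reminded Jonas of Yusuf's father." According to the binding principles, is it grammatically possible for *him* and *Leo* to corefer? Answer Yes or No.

Yes

*him* is a pronoun; Principle B requires it to be free in its binding domain — the clause headed by 'considered'.
— Leo: possessor inside the subject DP of the clause headed by 'considered'; does not c-command the pronoun — Principle B does not apply; allowed.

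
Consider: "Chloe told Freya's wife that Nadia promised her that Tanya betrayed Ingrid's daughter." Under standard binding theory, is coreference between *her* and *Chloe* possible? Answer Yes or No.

Yes

*Chloe* is an R-expression; Principle C requires it to be free (not bound by any c-commanding expression).
— her: object of the clause headed by 'promised'; the pronoun does not c-command the R-expression — coreference allowed.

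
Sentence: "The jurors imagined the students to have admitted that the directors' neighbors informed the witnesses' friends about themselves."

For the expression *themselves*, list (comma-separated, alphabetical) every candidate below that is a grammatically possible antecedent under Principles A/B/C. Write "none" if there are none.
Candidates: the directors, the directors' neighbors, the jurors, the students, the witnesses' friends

*themselves* is a reflexive; Principle A requires it to be bound within its binding domain — the clause headed by 'informed'.
— the directors: possessor inside the subject DP of the clause headed by 'informed'; does not c-command the reflexive — cannot bind it (Principle A).
— the directors' neighbors: subject of the clause headed by 'informed'; c-commands the reflexive within its binding domain — allowed (Principle A).
— the jurors: subject of the matrix clause; c-commands the reflexive but lies outside its binding domain — cannot bind it (Principle A).
— the students: subject of the clause headed by 'admitted'; c-commands the reflexive but lies outside its binding domain — cannot bind it (Principle A).
— the witnesses' friends: object of the clause headed by 'informed'; c-commands the reflexive within its binding domain — allowed (Principle A).

the directors' neighbors, the witnesses' friends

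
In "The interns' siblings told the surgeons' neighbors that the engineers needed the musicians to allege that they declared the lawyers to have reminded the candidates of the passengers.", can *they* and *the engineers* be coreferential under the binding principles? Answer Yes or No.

Yes

*the engineers* is an R-expression; Principle C requires it to be free (not bound by any c-commanding expression).
— they: subject of the clause headed by 'declared'; the pronoun does not c-command the R-expression — coreference allowed.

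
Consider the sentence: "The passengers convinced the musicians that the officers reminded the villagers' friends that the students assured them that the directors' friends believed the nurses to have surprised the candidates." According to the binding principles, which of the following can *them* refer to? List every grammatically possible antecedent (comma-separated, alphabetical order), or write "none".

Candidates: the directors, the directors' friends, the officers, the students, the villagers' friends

the officers, the villagers' friends

*them* is a pronoun; Principle B requires it to be free in its binding domain — the clause headed by 'assured'.
— the directors: possessor inside the subject DP of the clause headed by 'believed'; is c-commanded by the pronoun; coreference would bind this R-expression — blocked (Principle C).
— the directors' friends: subject of the clause headed by 'believed'; is c-commanded by the pronoun; coreference would bind this R-expression — blocked (Principle C).
— the officers: subject of the clause headed by 'reminded'; c-commands the pronoun but lies outside its binding domain — allowed.
— the students: subject of the clause headed by 'assured'; c-commands the pronoun within its binding domain — blocked (Principle B).
— the villagers' friends: object of the clause headed by 'reminded'; c-commands the pronoun but lies outside its binding domain — allowed.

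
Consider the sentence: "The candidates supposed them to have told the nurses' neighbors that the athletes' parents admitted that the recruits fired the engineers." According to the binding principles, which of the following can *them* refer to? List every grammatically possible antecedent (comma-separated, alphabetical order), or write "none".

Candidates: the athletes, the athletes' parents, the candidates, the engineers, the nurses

*them* is a pronoun; Principle B requires it to be free in its binding domain — the matrix clause.
— the athletes: possessor inside the subject DP of the clause headed by 'admitted'; is c-commanded by the pronoun; coreference would bind this R-expression — blocked (Principle C).
— the athletes' parents: subject of the clause headed by 'admitted'; is c-commanded by the pronoun; coreference would bind this R-expression — blocked (Principle C).
— the candidates: subject of the matrix clause; c-commands the pronoun within its binding domain — blocked (Principle B).
— the engineers: object of the clause headed by 'fired'; is c-commanded by the pronoun; coreference would bind this R-expression — blocked (Principle C).
— the nurses: possessor inside the object DP of the clause headed by 'told'; is c-commanded by the pronoun; coreference would bind this R-expression — blocked (Principle C).

none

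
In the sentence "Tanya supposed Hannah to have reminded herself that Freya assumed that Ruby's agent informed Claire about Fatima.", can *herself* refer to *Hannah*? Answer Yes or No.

*herself* is a reflexive; Principle A requires it to be bound within its binding domain — the clause headed by 'reminded'.
— Hannah: subject of the clause headed by 'reminded'; c-commands the reflexive within its binding domain — allowed (Principle A).

Yes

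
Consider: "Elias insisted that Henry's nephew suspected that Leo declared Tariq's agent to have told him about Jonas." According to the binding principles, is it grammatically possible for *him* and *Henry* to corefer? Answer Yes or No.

*him* is a pronoun; Principle B requires it to be free in its binding domain — the clause headed by 'told'.
— Henry: possessor inside the subject DP of the clause headed by 'suspected'; does not c-command the pronoun — Principle B does not apply; allowed.

Yes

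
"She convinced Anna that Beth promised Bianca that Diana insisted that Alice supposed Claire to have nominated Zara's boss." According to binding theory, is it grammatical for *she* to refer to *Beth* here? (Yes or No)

*Beth* is an R-expression; Principle C requires it to be free (not bound by any c-commanding expression).
— she: subject of the matrix clause; the pronoun c-commands the R-expression — coreference blocked (Principle C).

No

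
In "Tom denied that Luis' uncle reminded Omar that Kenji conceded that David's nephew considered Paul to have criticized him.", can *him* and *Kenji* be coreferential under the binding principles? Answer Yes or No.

*Kenji* is an R-expression; Principle C requires it to be free (not bound by any c-commanding expression).
— him: object of the clause headed by 'criticized'; the pronoun does not c-command the R-expression — coreference allowed.

Yes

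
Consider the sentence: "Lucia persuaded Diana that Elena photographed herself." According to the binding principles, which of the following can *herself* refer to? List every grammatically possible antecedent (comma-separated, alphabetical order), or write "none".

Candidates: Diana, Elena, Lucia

*herself* is a reflexive; Principle A requires it to be bound within its binding domain — the clause headed by 'photographed'.
— Diana: object of the matrix clause; c-commands the reflexive but lies outside its binding domain — cannot bind it (Principle A).
— Elena: subject of the clause headed by 'photographed'; c-commands the reflexive within its binding domain — allowed (Principle A).
— Lucia: subject of the matrix clause; c-commands the reflexive but lies outside its binding domain — cannot bind it (Principle A).

Elena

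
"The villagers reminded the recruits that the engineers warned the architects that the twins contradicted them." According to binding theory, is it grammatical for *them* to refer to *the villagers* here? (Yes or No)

*the villagers* is an R-expression; Principle C requires it to be free (not bound by any c-commanding expression).
— them: object of the clause headed by 'contradicted'; the pronoun does not c-command the R-expression — coreference allowed.

Yes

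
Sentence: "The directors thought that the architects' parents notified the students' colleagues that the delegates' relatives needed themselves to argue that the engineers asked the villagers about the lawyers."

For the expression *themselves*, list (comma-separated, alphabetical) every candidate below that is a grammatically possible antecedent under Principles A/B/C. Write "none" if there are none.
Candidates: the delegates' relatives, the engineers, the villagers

the delegates' relatives

*themselves* is a reflexive; Principle A requires it to be bound within its binding domain — the clause headed by 'needed'.
— the delegates' relatives: subject of the clause headed by 'needed'; c-commands the reflexive within its binding domain — allowed (Principle A).
— the engineers: subject of the clause headed by 'asked'; does not c-command the reflexive — cannot bind it (Principle A).
— the villagers: object of the clause headed by 'asked'; does not c-command the reflexive — cannot bind it (Principle A).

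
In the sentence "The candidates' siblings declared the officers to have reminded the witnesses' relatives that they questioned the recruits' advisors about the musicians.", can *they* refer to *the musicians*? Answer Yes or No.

*they* is a pronoun; Principle B requires it to be free in its binding domain — the clause headed by 'questioned'.
— the musicians: second object of the clause headed by 'questioned'; is c-commanded by the pronoun; coreference would bind this R-expression — blocked (Principle C).

No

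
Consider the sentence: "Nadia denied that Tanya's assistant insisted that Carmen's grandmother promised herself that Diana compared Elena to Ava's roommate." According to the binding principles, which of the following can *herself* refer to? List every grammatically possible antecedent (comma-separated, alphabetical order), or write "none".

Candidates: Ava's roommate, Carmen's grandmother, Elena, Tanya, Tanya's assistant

*herself* is a reflexive; Principle A requires it to be bound within its binding domain — the clause headed by 'promised'.
— Ava's roommate: second object of the clause headed by 'compared'; does not c-command the reflexive — cannot bind it (Principle A).
— Carmen's grandmother: subject of the clause headed by 'promised'; c-commands the reflexive within its binding domain — allowed (Principle A).
— Elena: object of the clause headed by 'compared'; does not c-command the reflexive — cannot bind it (Principle A).
— Tanya: possessor inside the subject DP of the clause headed by 'insisted'; does not c-command the reflexive — cannot bind it (Principle A).
— Tanya's assistant: subject of the clause headed by 'insisted'; c-commands the reflexive but lies outside its binding domain — cannot bind it (Principle A).

Carmen's grandmother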